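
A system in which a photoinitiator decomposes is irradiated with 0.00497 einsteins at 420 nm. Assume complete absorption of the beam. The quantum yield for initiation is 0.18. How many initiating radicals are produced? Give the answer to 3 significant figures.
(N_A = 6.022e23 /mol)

5.39e20 initiating radicals

Product: Φ × n_abs = 0.18 × 0.00497 = 8.946e-4 mol.
As a count: 8.946e-4 × 6.022e23 = 5.39e20.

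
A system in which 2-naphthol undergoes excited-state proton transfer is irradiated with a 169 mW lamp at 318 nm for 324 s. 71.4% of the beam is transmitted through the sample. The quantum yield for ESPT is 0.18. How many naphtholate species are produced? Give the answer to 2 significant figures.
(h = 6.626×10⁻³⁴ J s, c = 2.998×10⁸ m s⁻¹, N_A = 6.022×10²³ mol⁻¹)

4.5×10¹⁸ species

Photon energy at 318 nm: hc/λ = (6.626×10⁻³⁴)(2.998×10⁸)/(318×10⁻⁹) = 6.247×10⁻¹⁹ J.
Energy delivered: (169 mW)(324 s) = 54.76 J.
Photons incident: 54.76 / 6.247×10⁻¹⁹ = 8.766×10¹⁹, i.e. 8.766×10¹⁹/6.022×10²³ = 1.456×10⁻⁴ mol.
Fraction absorbed: 1 − 71.4/100 = 0.2860.
Photons absorbed: 0.2860 × 1.456×10⁻⁴ = 4.164×10⁻⁵ mol.
Product: Φ × n_abs = 0.18 × 4.164×10⁻⁵ = 7.495×10⁻⁶ mol.
As a count: 7.495×10⁻⁶ × 6.022×10²³ = 4.5×10¹⁸.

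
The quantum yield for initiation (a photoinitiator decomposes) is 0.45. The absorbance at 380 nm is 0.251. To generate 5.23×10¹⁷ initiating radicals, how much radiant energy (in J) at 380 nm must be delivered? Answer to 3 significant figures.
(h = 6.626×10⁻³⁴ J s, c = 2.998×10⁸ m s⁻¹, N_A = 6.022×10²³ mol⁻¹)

1.38 J

Product: 5.23×10¹⁷ / 6.022×10²³ = 8.685×10⁻⁷ mol.
Photons that must be absorbed: 8.685×10⁻⁷ / 0.45 = 1.930×10⁻⁶ mol.
Fraction absorbed: 1 − 10^(−0.251) = 0.4390.
Incident photons needed: 1.930×10⁻⁶ / 0.4390 = 4.396×10⁻⁶ mol.
Photon energy: hc/λ = 5.228×10⁻¹⁹ J; per mole, 3.148×10⁵ J mol⁻¹.
Energy required: 4.396×10⁻⁶ × 3.148×10⁵ = 1.38 J.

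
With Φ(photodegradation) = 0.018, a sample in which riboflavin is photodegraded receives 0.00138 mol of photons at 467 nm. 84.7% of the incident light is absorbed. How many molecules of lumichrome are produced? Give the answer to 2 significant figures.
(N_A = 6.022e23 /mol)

1.3e19 molecules

Photons absorbed: 0.847 × 0.00138 = 0.001169 mol.
Product: Φ × n_abs = 0.018 × 0.001169 = 2.104e-5 mol.
As a count: 2.104e-5 × 6.022e23 = 1.3e19.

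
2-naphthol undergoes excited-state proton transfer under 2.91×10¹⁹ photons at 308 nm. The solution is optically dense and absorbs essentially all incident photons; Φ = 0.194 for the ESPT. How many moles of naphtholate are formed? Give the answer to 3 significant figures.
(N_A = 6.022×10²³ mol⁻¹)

9.37×10⁻⁶ mol

Moles of photons: 2.91×10¹⁹ / 6.022×10²³ = 4.832×10⁻⁵ mol.
Product: Φ × n_abs = 0.194 × 4.832×10⁻⁵ = 9.374×10⁻⁶ mol.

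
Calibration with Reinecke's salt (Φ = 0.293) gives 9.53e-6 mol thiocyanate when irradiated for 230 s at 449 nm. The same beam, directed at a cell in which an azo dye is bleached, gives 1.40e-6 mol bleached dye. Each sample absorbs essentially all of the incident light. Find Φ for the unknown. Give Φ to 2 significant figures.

Φ = 0.043

Photons absorbed by the actinometer: 9.53e-6 / 0.293 = 3.253e-5 mol.
Φ(unknown) = 1.40e-6 / 3.253e-5 = 0.043.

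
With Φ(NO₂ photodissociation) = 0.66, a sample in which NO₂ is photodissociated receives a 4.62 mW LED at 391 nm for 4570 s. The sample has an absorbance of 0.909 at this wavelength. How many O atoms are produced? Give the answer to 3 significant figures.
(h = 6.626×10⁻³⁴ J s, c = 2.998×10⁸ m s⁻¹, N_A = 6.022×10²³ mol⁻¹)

Photon energy at 391 nm: hc/λ = (6.626×10⁻³⁴)(2.998×10⁸)/(391×10⁻⁹) = 5.080×10⁻¹⁹ J.
Energy delivered: (4.62 mW)(4570 s) = 21.11 J.
Photons incident: 21.11 / 5.080×10⁻¹⁹ = 4.156×10¹⁹, i.e. 4.156×10¹⁹/6.022×10²³ = 6.901×10⁻⁵ mol.
Fraction absorbed: 1 − 10^(−0.909) = 0.8767.
Photons absorbed: 0.8767 × 6.901×10⁻⁵ = 6.050×10⁻⁵ mol.
Product: Φ × n_abs = 0.66 × 6.050×10⁻⁵ = 3.993×10⁻⁵ mol.
As a count: 3.993×10⁻⁵ × 6.022×10²³ = 2.40×10¹⁹.

2.40×10¹⁹ atoms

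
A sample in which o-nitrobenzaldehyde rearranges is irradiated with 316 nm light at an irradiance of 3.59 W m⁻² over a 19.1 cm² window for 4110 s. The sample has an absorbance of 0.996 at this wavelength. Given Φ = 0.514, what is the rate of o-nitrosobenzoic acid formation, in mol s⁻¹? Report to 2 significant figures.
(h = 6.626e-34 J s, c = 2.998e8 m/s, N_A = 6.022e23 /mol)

8.4e-9 mol s⁻¹

Photon energy at 316 nm: hc/λ = (6.626e-34)(2.998e8)/(316e-9) = 6.286e-19 J.
Energy delivered: (3.59 W m⁻²)(19.1e-4 m²)(4110 s) = 28.18 J.
Photons incident: 28.18 / 6.286e-19 = 4.483e19, i.e. 4.483e19/6.022e23 = 7.444e-5 mol.
Fraction absorbed: 1 − 10^(−0.996) = 0.8991.
Photons absorbed: 0.8991 × 7.444e-5 = 6.693e-5 mol.
Product formed: 0.514 × 6.693e-5 = 3.440e-5 mol.
Rate: 3.440e-5 / 4110 s = 8.4e-9 mol s⁻¹.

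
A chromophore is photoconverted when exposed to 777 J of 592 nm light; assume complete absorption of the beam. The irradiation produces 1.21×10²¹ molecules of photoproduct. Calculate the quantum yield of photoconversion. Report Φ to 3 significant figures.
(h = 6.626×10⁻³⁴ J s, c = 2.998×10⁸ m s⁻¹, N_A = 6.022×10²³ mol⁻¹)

Φ = 0.523

Product: 1.21×10²¹ / 6.022×10²³ = 0.002009 mol.
Photon energy at 592 nm: hc/λ = (6.626×10⁻³⁴)(2.998×10⁸)/(592×10⁻⁹) = 3.356×10⁻¹⁹ J.
Photons incident: 777 / 3.356×10⁻¹⁹ = 2.315×10²¹, i.e. 2.315×10²¹/6.022×10²³ = 0.003844 mol.
Φ = 0.002009 mol / 0.003844 mol photons = 0.523.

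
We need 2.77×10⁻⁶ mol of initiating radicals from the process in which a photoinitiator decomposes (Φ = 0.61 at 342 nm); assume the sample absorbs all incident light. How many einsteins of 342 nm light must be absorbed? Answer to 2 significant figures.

4.5×10⁻⁶ einstein

Photons that must be absorbed: 2.77×10⁻⁶ / 0.61 = 4.541×10⁻⁶ mol.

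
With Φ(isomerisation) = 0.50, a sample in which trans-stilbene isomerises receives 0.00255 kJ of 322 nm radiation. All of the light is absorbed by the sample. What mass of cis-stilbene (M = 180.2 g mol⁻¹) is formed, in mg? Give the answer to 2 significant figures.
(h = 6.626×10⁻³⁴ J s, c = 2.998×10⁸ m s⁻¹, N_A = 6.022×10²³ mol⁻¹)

0.62 mg

Photon energy at 322 nm: hc/λ = (6.626×10⁻³⁴)(2.998×10⁸)/(322×10⁻⁹) = 6.169×10⁻¹⁹ J.
Incident energy: 0.00255 kJ = 2.55 J.
Photons incident: 2.55 / 6.169×10⁻¹⁹ = 4.134×10¹⁸, i.e. 4.134×10¹⁸/6.022×10²³ = 6.865×10⁻⁶ mol.
Product: Φ × n_abs = 0.50 × 6.865×10⁻⁶ = 3.433×10⁻⁶ mol.
Mass: 3.433×10⁻⁶ × 180.2 = 6.186×10⁻⁴ g = 0.62 mg.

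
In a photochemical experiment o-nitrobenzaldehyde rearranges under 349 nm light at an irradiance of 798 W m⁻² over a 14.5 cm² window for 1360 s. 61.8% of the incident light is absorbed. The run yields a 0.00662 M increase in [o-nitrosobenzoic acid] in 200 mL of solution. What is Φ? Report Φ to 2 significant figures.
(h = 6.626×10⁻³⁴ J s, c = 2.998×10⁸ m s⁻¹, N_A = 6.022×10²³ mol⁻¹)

Φ = 0.47

Product: (0.00662 M)(0.2 L) = 0.001324 mol.
Photon energy at 349 nm: hc/λ = (6.626×10⁻³⁴)(2.998×10⁸)/(349×10⁻⁹) = 5.692×10⁻¹⁹ J.
Energy delivered: (798 W m⁻²)(14.5×10⁻⁴ m²)(1360 s) = 1574 J.
Photons incident: 1574 / 5.692×10⁻¹⁹ = 2.765×10²¹, i.e. 2.765×10²¹/6.022×10²³ = 0.004591 mol.
Photons absorbed: 0.618 × 0.004591 = 0.002837 mol.
Φ = 0.001324 mol / 0.002837 mol photons = 0.47.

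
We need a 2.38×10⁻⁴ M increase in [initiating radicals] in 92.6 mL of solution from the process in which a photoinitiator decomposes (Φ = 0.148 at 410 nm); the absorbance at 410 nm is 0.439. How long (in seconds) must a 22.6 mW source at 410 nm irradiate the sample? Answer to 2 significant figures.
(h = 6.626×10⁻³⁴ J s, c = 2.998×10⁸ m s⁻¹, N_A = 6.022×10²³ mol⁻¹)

t ≈ 3000 s

Product: (2.38×10⁻⁴ M)(0.0926 L) = 2.204×10⁻⁵ mol.
Photons that must be absorbed: 2.204×10⁻⁵ / 0.148 = 1.489×10⁻⁴ mol.
Fraction absorbed: 1 − 10^(−0.439) = 0.6361.
Incident photons needed: 1.489×10⁻⁴ / 0.6361 = 2.341×10⁻⁴ mol.
Photon energy: hc/λ = 4.845×10⁻¹⁹ J; per mole, 2.918×10⁵ J mol⁻¹.
Energy required: 2.341×10⁻⁴ × 2.918×10⁵ = 68.31 J.
Time: 68.31 J / 0.0226 W = 3000 s.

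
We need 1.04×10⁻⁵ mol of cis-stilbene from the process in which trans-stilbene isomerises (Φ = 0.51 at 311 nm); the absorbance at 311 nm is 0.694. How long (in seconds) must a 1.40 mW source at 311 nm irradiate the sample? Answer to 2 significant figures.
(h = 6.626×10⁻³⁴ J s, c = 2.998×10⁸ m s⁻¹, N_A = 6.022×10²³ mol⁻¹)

Photons that must be absorbed: 1.04×10⁻⁵ / 0.51 = 2.039×10⁻⁵ mol.
Fraction absorbed: 1 − 10^(−0.694) = 0.7977.
Incident photons needed: 2.039×10⁻⁵ / 0.7977 = 2.556×10⁻⁵ mol.
Photon energy: hc/λ = 6.387×10⁻¹⁹ J; per mole, 3.846×10⁵ J mol⁻¹.
Energy required: 2.556×10⁻⁵ × 3.846×10⁵ = 9.830 J.
Time: 9.830 J / 0.0014 W = 7000 s.

t ≈ 7000 s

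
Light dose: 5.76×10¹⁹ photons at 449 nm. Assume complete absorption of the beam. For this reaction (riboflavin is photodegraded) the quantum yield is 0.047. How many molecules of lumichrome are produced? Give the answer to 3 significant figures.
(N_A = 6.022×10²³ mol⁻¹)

2.71×10¹⁸ molecules

Moles of photons: 5.76×10¹⁹ / 6.022×10²³ = 9.565×10⁻⁵ mol.
Product: Φ × n_abs = 0.047 × 9.565×10⁻⁵ = 4.496×10⁻⁶ mol.
As a count: 4.496×10⁻⁶ × 6.022×10²³ = 2.71×10¹⁸.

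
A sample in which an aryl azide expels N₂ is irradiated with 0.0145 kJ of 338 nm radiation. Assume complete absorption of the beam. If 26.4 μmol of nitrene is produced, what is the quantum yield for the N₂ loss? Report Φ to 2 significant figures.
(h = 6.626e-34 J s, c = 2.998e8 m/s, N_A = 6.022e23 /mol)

Product: 26.4 μmol = 2.64e-5 mol.
Photon energy at 338 nm: hc/λ = (6.626e-34)(2.998e8)/(338e-9) = 5.877e-19 J.
Incident energy: 0.0145 kJ = 14.5 J.
Photons incident: 14.5 / 5.877e-19 = 2.467e19, i.e. 2.467e19/6.022e23 = 4.097e-5 mol.
Φ = 2.64e-5 mol / 4.097e-5 mol photons = 0.64.

Φ = 0.64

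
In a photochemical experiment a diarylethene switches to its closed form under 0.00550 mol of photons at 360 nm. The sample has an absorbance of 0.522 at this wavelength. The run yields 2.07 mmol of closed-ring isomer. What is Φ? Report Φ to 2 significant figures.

Product: 2.07 mmol = 0.00207 mol.
Fraction absorbed: 1 − 10^(−0.522) = 0.6994.
Photons absorbed: 0.6994 × 0.00550 = 0.003847 mol.
Φ = 0.00207 mol / 0.003847 mol photons = 0.54.

Φ = 0.54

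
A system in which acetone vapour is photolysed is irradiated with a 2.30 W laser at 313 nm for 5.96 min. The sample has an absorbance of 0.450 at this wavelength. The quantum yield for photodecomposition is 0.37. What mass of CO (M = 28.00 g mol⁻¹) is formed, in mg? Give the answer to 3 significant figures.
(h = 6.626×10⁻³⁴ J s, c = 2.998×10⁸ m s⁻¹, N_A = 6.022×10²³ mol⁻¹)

14.4 mg

Photon energy at 313 nm: hc/λ = (6.626×10⁻³⁴)(2.998×10⁸)/(313×10⁻⁹) = 6.347×10⁻¹⁹ J.
Energy delivered: (2.30 W)(357.6 s) = 822.5 J.
Photons incident: 822.5 / 6.347×10⁻¹⁹ = 1.296×10²¹, i.e. 1.296×10²¹/6.022×10²³ = 0.002152 mol.
Fraction absorbed: 1 − 10^(−0.450) = 0.6452.
Photons absorbed: 0.6452 × 0.002152 = 0.001388 mol.
Product: Φ × n_abs = 0.37 × 0.001388 = 5.136×10⁻⁴ mol.
Mass: 5.136×10⁻⁴ × 28.00 = 0.01438 g = 14.4 mg.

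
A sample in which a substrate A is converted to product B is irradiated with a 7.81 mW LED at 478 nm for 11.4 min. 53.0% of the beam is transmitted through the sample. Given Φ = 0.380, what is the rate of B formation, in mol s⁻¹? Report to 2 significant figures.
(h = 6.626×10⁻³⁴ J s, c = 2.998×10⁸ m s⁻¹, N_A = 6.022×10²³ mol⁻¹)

Photon energy at 478 nm: hc/λ = (6.626×10⁻³⁴)(2.998×10⁸)/(478×10⁻⁹) = 4.156×10⁻¹⁹ J.
Energy delivered: (7.81 mW)(684 s) = 5.342 J.
Photons incident: 5.342 / 4.156×10⁻¹⁹ = 1.285×10¹⁹, i.e. 1.285×10¹⁹/6.022×10²³ = 2.134×10⁻⁵ mol.
Fraction absorbed: 1 − 53.0/100 = 0.4700.
Photons absorbed: 0.4700 × 2.134×10⁻⁵ = 1.003×10⁻⁵ mol.
Product formed: 0.380 × 1.003×10⁻⁵ = 3.811×10⁻⁶ mol.
Rate: 3.811×10⁻⁶ / 684 s = 5.6×10⁻⁹ mol s⁻¹.

5.6×10⁻⁹ mol s⁻¹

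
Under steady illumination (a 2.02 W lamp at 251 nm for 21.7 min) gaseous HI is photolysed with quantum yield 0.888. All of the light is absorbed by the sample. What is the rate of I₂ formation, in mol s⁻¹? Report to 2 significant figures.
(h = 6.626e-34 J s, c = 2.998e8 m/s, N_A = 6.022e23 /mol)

Photon energy at 251 nm: hc/λ = (6.626e-34)(2.998e8)/(251e-9) = 7.914e-19 J.
Energy delivered: (2.02 W)(1302 s) = 2630 J.
Photons incident: 2630 / 7.914e-19 = 3.323e21, i.e. 3.323e21/6.022e23 = 0.005518 mol.
Product formed: 0.888 × 0.005518 = 0.004900 mol.
Rate: 0.004900 / 1302 s = 3.8e-6 mol s⁻¹.

3.8e-6 mol s⁻¹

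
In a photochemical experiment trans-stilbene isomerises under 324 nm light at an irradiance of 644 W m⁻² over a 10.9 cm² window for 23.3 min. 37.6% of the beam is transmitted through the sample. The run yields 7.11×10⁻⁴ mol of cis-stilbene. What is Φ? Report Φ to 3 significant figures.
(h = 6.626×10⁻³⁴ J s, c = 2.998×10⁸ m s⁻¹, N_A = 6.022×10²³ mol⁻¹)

Φ = 0.429

Photon energy at 324 nm: hc/λ = (6.626×10⁻³⁴)(2.998×10⁸)/(324×10⁻⁹) = 6.131×10⁻¹⁹ J.
Energy delivered: (644 W m⁻²)(10.9×10⁻⁴ m²)(1398 s) = 981.3 J.
Photons incident: 981.3 / 6.131×10⁻¹⁹ = 1.601×10²¹, i.e. 1.601×10²¹/6.022×10²³ = 0.002659 mol.
Fraction absorbed: 1 − 37.6/100 = 0.6240.
Photons absorbed: 0.6240 × 0.002659 = 0.001659 mol.
Φ = 7.11×10⁻⁴ mol / 0.001659 mol photons = 0.429.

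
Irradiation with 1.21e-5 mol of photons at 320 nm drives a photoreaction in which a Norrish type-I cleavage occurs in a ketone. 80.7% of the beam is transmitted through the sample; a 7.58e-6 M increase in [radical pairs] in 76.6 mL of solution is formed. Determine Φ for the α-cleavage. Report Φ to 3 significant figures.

Product: (7.58e-6 M)(0.0766 L) = 5.806e-7 mol.
Fraction absorbed: 1 − 80.7/100 = 0.1930.
Photons absorbed: 0.1930 × 1.21e-5 = 2.335e-6 mol.
Φ = 5.806e-7 mol / 2.335e-6 mol photons = 0.249.

Φ = 0.249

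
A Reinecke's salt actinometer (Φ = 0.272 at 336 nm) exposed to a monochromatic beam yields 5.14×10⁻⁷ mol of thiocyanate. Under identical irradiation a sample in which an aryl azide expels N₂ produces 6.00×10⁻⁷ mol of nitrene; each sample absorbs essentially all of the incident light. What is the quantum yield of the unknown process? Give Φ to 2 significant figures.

Photons absorbed by the actinometer: 5.14×10⁻⁷ / 0.272 = 1.890×10⁻⁶ mol.
Φ(unknown) = 6.00×10⁻⁷ / 1.890×10⁻⁶ = 0.32.

Φ = 0.32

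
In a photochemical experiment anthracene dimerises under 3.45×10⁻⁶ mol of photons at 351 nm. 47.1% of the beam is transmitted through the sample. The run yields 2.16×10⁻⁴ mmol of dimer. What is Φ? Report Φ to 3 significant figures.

Φ = 0.118

Product: 2.16×10⁻⁴ mmol = 2.16×10⁻⁷ mol.
Fraction absorbed: 1 − 47.1/100 = 0.5290.
Photons absorbed: 0.5290 × 3.45×10⁻⁶ = 1.825×10⁻⁶ mol.
Φ = 2.16×10⁻⁷ mol / 1.825×10⁻⁶ mol photons = 0.118.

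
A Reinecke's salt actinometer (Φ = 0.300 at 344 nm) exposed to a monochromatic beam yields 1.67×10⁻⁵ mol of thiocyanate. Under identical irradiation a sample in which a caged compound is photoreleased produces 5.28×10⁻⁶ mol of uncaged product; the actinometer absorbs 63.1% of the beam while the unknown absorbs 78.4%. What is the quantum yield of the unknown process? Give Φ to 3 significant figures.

Φ = 0.0763

Photons absorbed by the actinometer: 1.67×10⁻⁵ / 0.300 = 5.567×10⁻⁵ mol.
Incident flux: 5.567×10⁻⁵ / 0.631 = 8.823×10⁻⁵ einstein.
Absorbed by unknown: 0.784 × 8.823×10⁻⁵ = 6.917×10⁻⁵ mol.
Φ(unknown) = 5.28×10⁻⁶ / 6.917×10⁻⁵ = 0.0763.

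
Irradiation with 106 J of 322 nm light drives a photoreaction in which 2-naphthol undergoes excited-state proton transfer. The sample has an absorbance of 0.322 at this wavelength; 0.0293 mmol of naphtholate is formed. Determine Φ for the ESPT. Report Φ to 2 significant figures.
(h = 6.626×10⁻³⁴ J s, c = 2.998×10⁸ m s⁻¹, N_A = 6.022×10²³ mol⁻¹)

Φ = 0.20

Product: 0.0293 mmol = 2.93×10⁻⁵ mol.
Photon energy at 322 nm: hc/λ = (6.626×10⁻³⁴)(2.998×10⁸)/(322×10⁻⁹) = 6.169×10⁻¹⁹ J.
Photons incident: 106 / 6.169×10⁻¹⁹ = 1.718×10²⁰, i.e. 1.718×10²⁰/6.022×10²³ = 2.853×10⁻⁴ mol.
Fraction absorbed: 1 − 10^(−0.322) = 0.5236.
Photons absorbed: 0.5236 × 2.853×10⁻⁴ = 1.494×10⁻⁴ mol.
Φ = 2.93×10⁻⁵ mol / 1.494×10⁻⁴ mol photons = 0.20.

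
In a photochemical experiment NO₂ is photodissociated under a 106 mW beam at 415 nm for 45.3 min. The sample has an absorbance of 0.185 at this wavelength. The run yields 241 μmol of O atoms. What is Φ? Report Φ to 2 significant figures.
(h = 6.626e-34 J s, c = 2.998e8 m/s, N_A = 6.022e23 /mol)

Φ = 0.70

Product: 241 μmol = 2.41e-4 mol.
Photon energy at 415 nm: hc/λ = (6.626e-34)(2.998e8)/(415e-9) = 4.787e-19 J.
Energy delivered: (106 mW)(2718 s) = 288.1 J.
Photons incident: 288.1 / 4.787e-19 = 6.018e20, i.e. 6.018e20/6.022e23 = 9.993e-4 mol.
Fraction absorbed: 1 − 10^(−0.185) = 0.3469.
Photons absorbed: 0.3469 × 9.993e-4 = 3.467e-4 mol.
Φ = 2.41e-4 mol / 3.467e-4 mol photons = 0.70.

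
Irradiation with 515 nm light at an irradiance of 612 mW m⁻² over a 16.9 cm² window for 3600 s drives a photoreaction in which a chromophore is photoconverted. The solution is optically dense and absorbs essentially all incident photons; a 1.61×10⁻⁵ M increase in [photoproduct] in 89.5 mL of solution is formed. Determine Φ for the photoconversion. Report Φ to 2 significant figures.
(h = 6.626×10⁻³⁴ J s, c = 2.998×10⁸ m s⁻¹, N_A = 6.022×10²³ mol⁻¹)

Φ = 0.090

Product: (1.61×10⁻⁵ M)(0.0895 L) = 1.441×10⁻⁶ mol.
Photon energy at 515 nm: hc/λ = (6.626×10⁻³⁴)(2.998×10⁸)/(515×10⁻⁹) = 3.857×10⁻¹⁹ J.
Energy delivered: (612 mW m⁻²)(16.9×10⁻⁴ m²)(3600 s) = 3.723 J.
Photons incident: 3.723 / 3.857×10⁻¹⁹ = 9.653×10¹⁸, i.e. 9.653×10¹⁸/6.022×10²³ = 1.603×10⁻⁵ mol.
Φ = 1.441×10⁻⁶ mol / 1.603×10⁻⁵ mol photons = 0.090.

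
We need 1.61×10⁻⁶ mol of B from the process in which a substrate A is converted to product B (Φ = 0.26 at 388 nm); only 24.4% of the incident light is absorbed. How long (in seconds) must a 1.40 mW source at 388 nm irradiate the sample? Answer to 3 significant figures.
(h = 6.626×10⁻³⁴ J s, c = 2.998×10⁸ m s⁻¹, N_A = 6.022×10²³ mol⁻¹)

Photons that must be absorbed: 1.61×10⁻⁶ / 0.26 = 6.192×10⁻⁶ mol.
Incident photons needed: 6.192×10⁻⁶ / 0.244 = 2.538×10⁻⁵ mol.
Photon energy: hc/λ = 5.120×10⁻¹⁹ J; per mole, 3.083×10⁵ J mol⁻¹.
Energy required: 2.538×10⁻⁵ × 3.083×10⁵ = 7.825 J.
Time: 7.825 J / 0.0014 W = 5590 s.

t ≈ 5590 s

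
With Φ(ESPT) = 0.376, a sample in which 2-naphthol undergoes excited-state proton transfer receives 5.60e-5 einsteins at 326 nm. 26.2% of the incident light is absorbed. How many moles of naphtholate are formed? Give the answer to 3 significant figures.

5.52e-6 mol

Photons absorbed: 0.262 × 5.60e-5 = 1.467e-5 mol.
Product: Φ × n_abs = 0.376 × 1.467e-5 = 5.516e-6 mol.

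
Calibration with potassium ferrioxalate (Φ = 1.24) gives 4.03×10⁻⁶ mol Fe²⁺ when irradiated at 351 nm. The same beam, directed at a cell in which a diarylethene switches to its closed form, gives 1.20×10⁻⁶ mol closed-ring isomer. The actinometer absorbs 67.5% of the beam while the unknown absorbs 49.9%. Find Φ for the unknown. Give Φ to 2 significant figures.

Φ = 0.50

Photons absorbed by the actinometer: 4.03×10⁻⁶ / 1.24 = 3.250×10⁻⁶ mol.
Incident flux: 3.250×10⁻⁶ / 0.675 = 4.815×10⁻⁶ einstein.
Absorbed by unknown: 0.499 × 4.815×10⁻⁶ = 2.403×10⁻⁶ mol.
Φ(unknown) = 1.20×10⁻⁶ / 2.403×10⁻⁶ = 0.50.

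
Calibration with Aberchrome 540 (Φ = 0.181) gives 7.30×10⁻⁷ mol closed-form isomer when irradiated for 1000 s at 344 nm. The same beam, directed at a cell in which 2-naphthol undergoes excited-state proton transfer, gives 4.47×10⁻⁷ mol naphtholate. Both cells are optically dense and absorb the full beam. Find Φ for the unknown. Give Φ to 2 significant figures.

Photons absorbed by the actinometer: 7.30×10⁻⁷ / 0.181 = 4.033×10⁻⁶ mol.
Φ(unknown) = 4.47×10⁻⁷ / 4.033×10⁻⁶ = 0.11.

Φ = 0.11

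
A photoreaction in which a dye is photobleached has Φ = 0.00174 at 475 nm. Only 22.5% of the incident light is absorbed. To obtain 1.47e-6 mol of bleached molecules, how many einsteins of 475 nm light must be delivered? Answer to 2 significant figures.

Photons that must be absorbed: 1.47e-6 / 0.00174 = 8.448e-4 mol.
Incident photons needed: 8.448e-4 / 0.225 = 0.003755 mol.

0.0038 einstein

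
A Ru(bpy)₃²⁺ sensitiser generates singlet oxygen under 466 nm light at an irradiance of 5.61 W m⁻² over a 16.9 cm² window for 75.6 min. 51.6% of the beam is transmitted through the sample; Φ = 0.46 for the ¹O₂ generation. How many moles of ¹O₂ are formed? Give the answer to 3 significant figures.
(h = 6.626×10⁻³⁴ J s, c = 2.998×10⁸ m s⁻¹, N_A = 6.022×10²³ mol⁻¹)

Photon energy at 466 nm: hc/λ = (6.626×10⁻³⁴)(2.998×10⁸)/(466×10⁻⁹) = 4.263×10⁻¹⁹ J.
Energy delivered: (5.61 W m⁻²)(16.9×10⁻⁴ m²)(4536 s) = 43.01 J.
Photons incident: 43.01 / 4.263×10⁻¹⁹ = 1.009×10²⁰, i.e. 1.009×10²⁰/6.022×10²³ = 1.676×10⁻⁴ mol.
Fraction absorbed: 1 − 51.6/100 = 0.4840.
Photons absorbed: 0.4840 × 1.676×10⁻⁴ = 8.112×10⁻⁵ mol.
Product: Φ × n_abs = 0.46 × 8.112×10⁻⁵ = 3.732×10⁻⁵ mol.

3.73×10⁻⁵ mol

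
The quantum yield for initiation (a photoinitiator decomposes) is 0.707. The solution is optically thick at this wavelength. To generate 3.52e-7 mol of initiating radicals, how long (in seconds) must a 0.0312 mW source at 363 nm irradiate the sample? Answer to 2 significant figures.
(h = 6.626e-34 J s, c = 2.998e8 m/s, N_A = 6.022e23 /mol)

Photons that must be absorbed: 3.52e-7 / 0.707 = 4.979e-7 mol.
Photon energy: hc/λ = 5.472e-19 J; per mole, 3.295e5 J mol⁻¹.
Energy required: 4.979e-7 × 3.295e5 = 0.1641 J.
Time: 0.1641 J / 3.12e-05 W = 5300 s.

t ≈ 5300 s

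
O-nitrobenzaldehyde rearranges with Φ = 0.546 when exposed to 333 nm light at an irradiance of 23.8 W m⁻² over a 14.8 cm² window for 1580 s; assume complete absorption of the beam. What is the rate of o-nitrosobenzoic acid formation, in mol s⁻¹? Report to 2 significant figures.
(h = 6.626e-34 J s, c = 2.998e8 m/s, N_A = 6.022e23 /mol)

5.4e-8 mol s⁻¹

Photon energy at 333 nm: hc/λ = (6.626e-34)(2.998e8)/(333e-9) = 5.965e-19 J.
Energy delivered: (23.8 W m⁻²)(14.8e-4 m²)(1580 s) = 55.65 J.
Photons incident: 55.65 / 5.965e-19 = 9.329e19, i.e. 9.329e19/6.022e23 = 1.549e-4 mol.
Product formed: 0.546 × 1.549e-4 = 8.458e-5 mol.
Rate: 8.458e-5 / 1580 s = 5.4e-8 mol s⁻¹.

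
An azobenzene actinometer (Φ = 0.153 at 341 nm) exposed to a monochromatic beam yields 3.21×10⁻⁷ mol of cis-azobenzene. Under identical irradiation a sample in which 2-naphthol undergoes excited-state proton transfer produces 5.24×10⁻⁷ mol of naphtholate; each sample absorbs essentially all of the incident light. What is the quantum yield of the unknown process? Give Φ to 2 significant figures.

Photons absorbed by the actinometer: 3.21×10⁻⁷ / 0.153 = 2.098×10⁻⁶ mol.
Φ(unknown) = 5.24×10⁻⁷ / 2.098×10⁻⁶ = 0.25.

Φ = 0.25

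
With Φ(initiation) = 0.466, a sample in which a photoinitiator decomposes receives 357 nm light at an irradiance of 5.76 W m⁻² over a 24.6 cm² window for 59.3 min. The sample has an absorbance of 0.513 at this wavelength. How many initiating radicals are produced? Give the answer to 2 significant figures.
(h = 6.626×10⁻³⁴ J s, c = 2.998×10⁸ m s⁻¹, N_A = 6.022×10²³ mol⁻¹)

2.9×10¹⁹ initiating radicals

Photon energy at 357 nm: hc/λ = (6.626×10⁻³⁴)(2.998×10⁸)/(357×10⁻⁹) = 5.564×10⁻¹⁹ J.
Energy delivered: (5.76 W m⁻²)(24.6×10⁻⁴ m²)(3558 s) = 50.42 J.
Photons incident: 50.42 / 5.564×10⁻¹⁹ = 9.062×10¹⁹, i.e. 9.062×10¹⁹/6.022×10²³ = 1.505×10⁻⁴ mol.
Fraction absorbed: 1 − 10^(−0.513) = 0.6931.
Photons absorbed: 0.6931 × 1.505×10⁻⁴ = 1.043×10⁻⁴ mol.
Product: Φ × n_abs = 0.466 × 1.043×10⁻⁴ = 4.860×10⁻⁵ mol.
As a count: 4.860×10⁻⁵ × 6.022×10²³ = 2.9×10¹⁹.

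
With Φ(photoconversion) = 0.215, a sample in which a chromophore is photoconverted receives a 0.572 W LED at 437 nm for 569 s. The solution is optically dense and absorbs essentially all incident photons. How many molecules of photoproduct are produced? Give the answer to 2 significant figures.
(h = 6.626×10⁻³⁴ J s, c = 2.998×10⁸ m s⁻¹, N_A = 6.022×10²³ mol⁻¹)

1.5×10²⁰ molecules

Photon energy at 437 nm: hc/λ = (6.626×10⁻³⁴)(2.998×10⁸)/(437×10⁻⁹) = 4.546×10⁻¹⁹ J.
Energy delivered: (0.572 W)(569 s) = 325.5 J.
Photons incident: 325.5 / 4.546×10⁻¹⁹ = 7.160×10²⁰, i.e. 7.160×10²⁰/6.022×10²³ = 0.001189 mol.
Product: Φ × n_abs = 0.215 × 0.001189 = 2.556×10⁻⁴ mol.
As a count: 2.556×10⁻⁴ × 6.022×10²³ = 1.5×10²⁰.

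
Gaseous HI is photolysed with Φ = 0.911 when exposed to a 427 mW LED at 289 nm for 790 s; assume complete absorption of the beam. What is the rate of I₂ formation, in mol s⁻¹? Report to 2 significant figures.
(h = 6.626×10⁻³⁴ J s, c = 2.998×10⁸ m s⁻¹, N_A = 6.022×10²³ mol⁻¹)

Photon energy at 289 nm: hc/λ = (6.626×10⁻³⁴)(2.998×10⁸)/(289×10⁻⁹) = 6.874×10⁻¹⁹ J.
Energy delivered: (427 mW)(790 s) = 337.3 J.
Photons incident: 337.3 / 6.874×10⁻¹⁹ = 4.907×10²⁰, i.e. 4.907×10²⁰/6.022×10²³ = 8.148×10⁻⁴ mol.
Product formed: 0.911 × 8.148×10⁻⁴ = 7.423×10⁻⁴ mol.
Rate: 7.423×10⁻⁴ / 790 s = 9.4×10⁻⁷ mol s⁻¹.

9.4×10⁻⁷ mol s⁻¹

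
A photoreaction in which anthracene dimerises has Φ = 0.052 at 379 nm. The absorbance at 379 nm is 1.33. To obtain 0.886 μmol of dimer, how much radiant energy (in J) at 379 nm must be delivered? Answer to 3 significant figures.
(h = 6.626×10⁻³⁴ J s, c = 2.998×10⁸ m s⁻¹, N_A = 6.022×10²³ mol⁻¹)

Product: 0.886 μmol = 8.86×10⁻⁷ mol.
Photons that must be absorbed: 8.86×10⁻⁷ / 0.052 = 1.704×10⁻⁵ mol.
Fraction absorbed: 1 − 10^(−1.33) = 0.9532.
Incident photons needed: 1.704×10⁻⁵ / 0.9532 = 1.788×10⁻⁵ mol.
Photon energy: hc/λ = 5.241×10⁻¹⁹ J; per mole, 3.156×10⁵ J mol⁻¹.
Energy required: 1.788×10⁻⁵ × 3.156×10⁵ = 5.64 J.

5.64 J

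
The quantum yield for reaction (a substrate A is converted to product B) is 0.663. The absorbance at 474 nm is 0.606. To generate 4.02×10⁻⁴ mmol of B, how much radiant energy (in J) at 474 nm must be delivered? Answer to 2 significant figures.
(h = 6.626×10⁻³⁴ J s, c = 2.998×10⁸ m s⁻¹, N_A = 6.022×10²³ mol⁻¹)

0.20 J

Product: 4.02×10⁻⁴ mmol = 4.02×10⁻⁷ mol.
Photons that must be absorbed: 4.02×10⁻⁷ / 0.663 = 6.063×10⁻⁷ mol.
Fraction absorbed: 1 − 10^(−0.606) = 0.7523.
Incident photons needed: 6.063×10⁻⁷ / 0.7523 = 8.059×10⁻⁷ mol.
Photon energy: hc/λ = 4.191×10⁻¹⁹ J; per mole, 2.524×10⁵ J mol⁻¹.
Energy required: 8.059×10⁻⁷ × 2.524×10⁵ = 0.20 J.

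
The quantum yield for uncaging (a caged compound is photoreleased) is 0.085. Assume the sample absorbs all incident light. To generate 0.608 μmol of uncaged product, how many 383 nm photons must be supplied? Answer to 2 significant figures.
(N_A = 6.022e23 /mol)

4.3e18 photons

Product: 0.608 μmol = 6.08e-7 mol.
Photons that must be absorbed: 6.08e-7 / 0.085 = 7.153e-6 mol.
Photon count: 7.153e-6 × 6.022e23 = 4.3e18.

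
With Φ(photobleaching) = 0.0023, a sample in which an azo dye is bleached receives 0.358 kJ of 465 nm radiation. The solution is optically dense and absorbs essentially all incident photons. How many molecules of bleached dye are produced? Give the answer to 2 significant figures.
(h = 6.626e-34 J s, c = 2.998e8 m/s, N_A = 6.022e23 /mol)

Photon energy at 465 nm: hc/λ = (6.626e-34)(2.998e8)/(465e-9) = 4.272e-19 J.
Incident energy: 0.358 kJ = 358 J.
Photons incident: 358 / 4.272e-19 = 8.380e20, i.e. 8.380e20/6.022e23 = 0.001392 mol.
Product: Φ × n_abs = 0.0023 × 0.001392 = 3.202e-6 mol.
As a count: 3.202e-6 × 6.022e23 = 1.9e18.

1.9e18 molecules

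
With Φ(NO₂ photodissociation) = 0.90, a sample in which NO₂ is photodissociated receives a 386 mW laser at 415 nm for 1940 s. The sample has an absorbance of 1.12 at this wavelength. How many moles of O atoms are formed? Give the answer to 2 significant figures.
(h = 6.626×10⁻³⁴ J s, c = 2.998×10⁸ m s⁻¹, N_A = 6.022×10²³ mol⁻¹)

0.0022 mol

Photon energy at 415 nm: hc/λ = (6.626×10⁻³⁴)(2.998×10⁸)/(415×10⁻⁹) = 4.787×10⁻¹⁹ J.
Energy delivered: (386 mW)(1940 s) = 748.8 J.
Photons incident: 748.8 / 4.787×10⁻¹⁹ = 1.564×10²¹, i.e. 1.564×10²¹/6.022×10²³ = 0.002597 mol.
Fraction absorbed: 1 − 10^(−1.12) = 0.9241.
Photons absorbed: 0.9241 × 0.002597 = 0.002400 mol.
Product: Φ × n_abs = 0.90 × 0.002400 = 0.002160 mol.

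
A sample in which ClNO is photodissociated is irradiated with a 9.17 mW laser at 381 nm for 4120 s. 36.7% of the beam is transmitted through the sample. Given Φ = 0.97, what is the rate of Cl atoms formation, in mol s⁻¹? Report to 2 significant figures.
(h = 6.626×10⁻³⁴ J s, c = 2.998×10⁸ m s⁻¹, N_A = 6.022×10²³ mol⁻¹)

1.8×10⁻⁸ mol s⁻¹

Photon energy at 381 nm: hc/λ = (6.626×10⁻³⁴)(2.998×10⁸)/(381×10⁻⁹) = 5.214×10⁻¹⁹ J.
Energy delivered: (9.17 mW)(4120 s) = 37.78 J.
Photons incident: 37.78 / 5.214×10⁻¹⁹ = 7.246×10¹⁹, i.e. 7.246×10¹⁹/6.022×10²³ = 1.203×10⁻⁴ mol.
Fraction absorbed: 1 − 36.7/100 = 0.6330.
Photons absorbed: 0.6330 × 1.203×10⁻⁴ = 7.615×10⁻⁵ mol.
Product formed: 0.97 × 7.615×10⁻⁵ = 7.387×10⁻⁵ mol.
Rate: 7.387×10⁻⁵ / 4120 s = 1.8×10⁻⁸ mol s⁻¹.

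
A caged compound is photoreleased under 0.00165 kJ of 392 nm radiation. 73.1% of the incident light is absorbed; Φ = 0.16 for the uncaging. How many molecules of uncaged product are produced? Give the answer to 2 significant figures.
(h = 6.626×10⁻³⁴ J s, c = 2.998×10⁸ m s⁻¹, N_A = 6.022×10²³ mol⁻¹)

Photon energy at 392 nm: hc/λ = (6.626×10⁻³⁴)(2.998×10⁸)/(392×10⁻⁹) = 5.068×10⁻¹⁹ J.
Incident energy: 0.00165 kJ = 1.65 J.
Photons incident: 1.65 / 5.068×10⁻¹⁹ = 3.256×10¹⁸, i.e. 3.256×10¹⁸/6.022×10²³ = 5.407×10⁻⁶ mol.
Photons absorbed: 0.731 × 5.407×10⁻⁶ = 3.953×10⁻⁶ mol.
Product: Φ × n_abs = 0.16 × 3.953×10⁻⁶ = 6.325×10⁻⁷ mol.
As a count: 6.325×10⁻⁷ × 6.022×10²³ = 3.8×10¹⁷.

3.8×10¹⁷ molecules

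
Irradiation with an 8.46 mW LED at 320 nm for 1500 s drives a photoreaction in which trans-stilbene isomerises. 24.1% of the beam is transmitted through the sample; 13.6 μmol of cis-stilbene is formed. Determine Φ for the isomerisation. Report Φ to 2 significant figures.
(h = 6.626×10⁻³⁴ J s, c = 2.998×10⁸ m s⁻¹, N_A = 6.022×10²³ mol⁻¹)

Φ = 0.53

Product: 13.6 μmol = 1.36×10⁻⁵ mol.
Photon energy at 320 nm: hc/λ = (6.626×10⁻³⁴)(2.998×10⁸)/(320×10⁻⁹) = 6.208×10⁻¹⁹ J.
Energy delivered: (8.46 mW)(1500 s) = 12.69 J.
Photons incident: 12.69 / 6.208×10⁻¹⁹ = 2.044×10¹⁹, i.e. 2.044×10¹⁹/6.022×10²³ = 3.394×10⁻⁵ mol.
Fraction absorbed: 1 − 24.1/100 = 0.7590.
Photons absorbed: 0.7590 × 3.394×10⁻⁵ = 2.576×10⁻⁵ mol.
Φ = 1.36×10⁻⁵ mol / 2.576×10⁻⁵ mol photons = 0.53.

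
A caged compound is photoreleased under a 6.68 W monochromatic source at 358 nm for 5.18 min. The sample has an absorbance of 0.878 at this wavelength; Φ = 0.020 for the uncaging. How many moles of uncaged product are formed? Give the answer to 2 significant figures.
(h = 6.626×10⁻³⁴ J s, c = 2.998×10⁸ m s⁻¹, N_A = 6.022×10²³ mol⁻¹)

Photon energy at 358 nm: hc/λ = (6.626×10⁻³⁴)(2.998×10⁸)/(358×10⁻⁹) = 5.549×10⁻¹⁹ J.
Energy delivered: (6.68 W)(310.8 s) = 2076 J.
Photons incident: 2076 / 5.549×10⁻¹⁹ = 3.741×10²¹, i.e. 3.741×10²¹/6.022×10²³ = 0.006212 mol.
Fraction absorbed: 1 − 10^(−0.878) = 0.8676.
Photons absorbed: 0.8676 × 0.006212 = 0.005390 mol.
Product: Φ × n_abs = 0.020 × 0.005390 = 1.078×10⁻⁴ mol.

1.1×10⁻⁴ mol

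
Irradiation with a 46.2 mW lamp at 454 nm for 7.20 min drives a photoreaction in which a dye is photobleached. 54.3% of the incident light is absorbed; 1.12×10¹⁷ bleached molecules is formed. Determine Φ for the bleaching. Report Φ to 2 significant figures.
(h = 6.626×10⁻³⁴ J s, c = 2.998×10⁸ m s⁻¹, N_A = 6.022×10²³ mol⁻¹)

Φ = 0.0045

Product: 1.12×10¹⁷ / 6.022×10²³ = 1.860×10⁻⁷ mol.
Photon energy at 454 nm: hc/λ = (6.626×10⁻³⁴)(2.998×10⁸)/(454×10⁻⁹) = 4.375×10⁻¹⁹ J.
Energy delivered: (46.2 mW)(432 s) = 19.96 J.
Photons incident: 19.96 / 4.375×10⁻¹⁹ = 4.562×10¹⁹, i.e. 4.562×10¹⁹/6.022×10²³ = 7.576×10⁻⁵ mol.
Photons absorbed: 0.543 × 7.576×10⁻⁵ = 4.114×10⁻⁵ mol.
Φ = 1.860×10⁻⁷ mol / 4.114×10⁻⁵ mol photons = 0.0045.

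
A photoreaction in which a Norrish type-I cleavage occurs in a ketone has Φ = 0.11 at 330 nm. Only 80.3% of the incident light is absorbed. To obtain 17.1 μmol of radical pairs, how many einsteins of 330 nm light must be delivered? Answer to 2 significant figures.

Product: 17.1 μmol = 1.71×10⁻⁵ mol.
Photons that must be absorbed: 1.71×10⁻⁵ / 0.11 = 1.555×10⁻⁴ mol.
Incident photons needed: 1.555×10⁻⁴ / 0.803 = 1.936×10⁻⁴ mol.

1.9×10⁻⁴ einstein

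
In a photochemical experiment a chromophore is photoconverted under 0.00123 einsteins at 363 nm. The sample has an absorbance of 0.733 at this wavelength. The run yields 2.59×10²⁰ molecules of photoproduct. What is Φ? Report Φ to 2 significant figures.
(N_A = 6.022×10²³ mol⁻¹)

Φ = 0.43

Product: 2.59×10²⁰ / 6.022×10²³ = 4.301×10⁻⁴ mol.
Fraction absorbed: 1 − 10^(−0.733) = 0.8151.
Photons absorbed: 0.8151 × 0.00123 = 0.001003 mol.
Φ = 4.301×10⁻⁴ mol / 0.001003 mol photons = 0.43.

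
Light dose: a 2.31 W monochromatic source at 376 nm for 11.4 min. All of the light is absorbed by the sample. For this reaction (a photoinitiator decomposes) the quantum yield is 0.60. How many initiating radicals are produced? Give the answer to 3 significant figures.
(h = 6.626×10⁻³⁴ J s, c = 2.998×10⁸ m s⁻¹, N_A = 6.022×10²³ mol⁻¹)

Photon energy at 376 nm: hc/λ = (6.626×10⁻³⁴)(2.998×10⁸)/(376×10⁻⁹) = 5.283×10⁻¹⁹ J.
Energy delivered: (2.31 W)(684 s) = 1580 J.
Photons incident: 1580 / 5.283×10⁻¹⁹ = 2.991×10²¹, i.e. 2.991×10²¹/6.022×10²³ = 0.004967 mol.
Product: Φ × n_abs = 0.60 × 0.004967 = 0.002980 mol.
As a count: 0.002980 × 6.022×10²³ = 1.79×10²¹.

1.79×10²¹ initiating radicals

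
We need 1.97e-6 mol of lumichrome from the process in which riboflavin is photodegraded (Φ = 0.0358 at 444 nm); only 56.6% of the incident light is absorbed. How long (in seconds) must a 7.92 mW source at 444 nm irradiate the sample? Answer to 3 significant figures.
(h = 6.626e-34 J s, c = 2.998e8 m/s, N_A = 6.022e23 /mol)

t ≈ 3310 s

Photons that must be absorbed: 1.97e-6 / 0.0358 = 5.503e-5 mol.
Incident photons needed: 5.503e-5 / 0.566 = 9.723e-5 mol.
Photon energy: hc/λ = 4.474e-19 J; per mole, 2.694e5 J mol⁻¹.
Energy required: 9.723e-5 × 2.694e5 = 26.19 J.
Time: 26.19 J / 0.00792 W = 3310 s.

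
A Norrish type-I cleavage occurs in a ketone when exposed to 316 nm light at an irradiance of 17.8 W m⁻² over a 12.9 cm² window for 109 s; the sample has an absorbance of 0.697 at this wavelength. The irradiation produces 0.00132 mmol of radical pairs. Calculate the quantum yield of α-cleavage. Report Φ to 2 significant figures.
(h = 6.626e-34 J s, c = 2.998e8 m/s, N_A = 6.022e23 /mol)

Φ = 0.25

Product: 0.00132 mmol = 1.32e-6 mol.
Photon energy at 316 nm: hc/λ = (6.626e-34)(2.998e8)/(316e-9) = 6.286e-19 J.
Energy delivered: (17.8 W m⁻²)(12.9e-4 m²)(109 s) = 2.503 J.
Photons incident: 2.503 / 6.286e-19 = 3.982e18, i.e. 3.982e18/6.022e23 = 6.612e-6 mol.
Fraction absorbed: 1 − 10^(−0.697) = 0.7991.
Photons absorbed: 0.7991 × 6.612e-6 = 5.284e-6 mol.
Φ = 1.32e-6 mol / 5.284e-6 mol photons = 0.25.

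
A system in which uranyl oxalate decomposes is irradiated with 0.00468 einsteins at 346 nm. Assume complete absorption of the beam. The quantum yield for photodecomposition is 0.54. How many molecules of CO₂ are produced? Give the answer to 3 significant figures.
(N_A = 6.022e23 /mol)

1.52e21 molecules

Product: Φ × n_abs = 0.54 × 0.00468 = 0.002527 mol.
As a count: 0.002527 × 6.022e23 = 1.52e21.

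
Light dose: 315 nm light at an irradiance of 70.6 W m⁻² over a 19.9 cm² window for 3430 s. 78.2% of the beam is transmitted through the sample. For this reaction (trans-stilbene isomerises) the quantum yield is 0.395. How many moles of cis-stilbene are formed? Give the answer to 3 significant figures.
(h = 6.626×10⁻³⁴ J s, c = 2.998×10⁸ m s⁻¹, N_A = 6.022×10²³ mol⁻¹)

Photon energy at 315 nm: hc/λ = (6.626×10⁻³⁴)(2.998×10⁸)/(315×10⁻⁹) = 6.306×10⁻¹⁹ J.
Energy delivered: (70.6 W m⁻²)(19.9×10⁻⁴ m²)(3430 s) = 481.9 J.
Photons incident: 481.9 / 6.306×10⁻¹⁹ = 7.642×10²⁰, i.e. 7.642×10²⁰/6.022×10²³ = 0.001269 mol.
Fraction absorbed: 1 − 78.2/100 = 0.2180.
Photons absorbed: 0.2180 × 0.001269 = 2.766×10⁻⁴ mol.
Product: Φ × n_abs = 0.395 × 2.766×10⁻⁴ = 1.093×10⁻⁴ mol.

1.09×10⁻⁴ mol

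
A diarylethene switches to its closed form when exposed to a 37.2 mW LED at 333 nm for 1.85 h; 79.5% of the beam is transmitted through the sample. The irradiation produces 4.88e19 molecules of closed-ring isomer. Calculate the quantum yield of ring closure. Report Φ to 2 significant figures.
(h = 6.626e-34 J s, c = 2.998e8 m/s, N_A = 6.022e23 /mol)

Φ = 0.57

Product: 4.88e19 / 6.022e23 = 8.104e-5 mol.
Photon energy at 333 nm: hc/λ = (6.626e-34)(2.998e8)/(333e-9) = 5.965e-19 J.
Energy delivered: (37.2 mW)(6660 s) = 247.8 J.
Photons incident: 247.8 / 5.965e-19 = 4.154e20, i.e. 4.154e20/6.022e23 = 6.898e-4 mol.
Fraction absorbed: 1 − 79.5/100 = 0.2050.
Photons absorbed: 0.2050 × 6.898e-4 = 1.414e-4 mol.
Φ = 8.104e-5 mol / 1.414e-4 mol photons = 0.57.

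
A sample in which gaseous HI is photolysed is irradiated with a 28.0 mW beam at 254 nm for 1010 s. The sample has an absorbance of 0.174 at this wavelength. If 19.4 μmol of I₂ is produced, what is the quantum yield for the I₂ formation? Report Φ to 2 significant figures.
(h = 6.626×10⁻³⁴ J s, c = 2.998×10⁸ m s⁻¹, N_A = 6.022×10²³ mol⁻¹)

Product: 19.4 μmol = 1.94×10⁻⁵ mol.
Photon energy at 254 nm: hc/λ = (6.626×10⁻³⁴)(2.998×10⁸)/(254×10⁻⁹) = 7.821×10⁻¹⁹ J.
Energy delivered: (28.0 mW)(1010 s) = 28.28 J.
Photons incident: 28.28 / 7.821×10⁻¹⁹ = 3.616×10¹⁹, i.e. 3.616×10¹⁹/6.022×10²³ = 6.005×10⁻⁵ mol.
Fraction absorbed: 1 − 10^(−0.174) = 0.3301.
Photons absorbed: 0.3301 × 6.005×10⁻⁵ = 1.982×10⁻⁵ mol.
Φ = 1.94×10⁻⁵ mol / 1.982×10⁻⁵ mol photons = 0.98.

Φ = 0.98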